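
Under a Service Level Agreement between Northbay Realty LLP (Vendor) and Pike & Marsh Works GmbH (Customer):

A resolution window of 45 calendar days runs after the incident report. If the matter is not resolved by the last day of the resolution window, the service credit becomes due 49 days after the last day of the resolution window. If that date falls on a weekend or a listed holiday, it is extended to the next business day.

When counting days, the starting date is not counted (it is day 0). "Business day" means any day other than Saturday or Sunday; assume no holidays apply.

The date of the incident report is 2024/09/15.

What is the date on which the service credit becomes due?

The last day of the resolution window: 45 calendar days after 2024/09/15 is 2024/10/30.
Adding 49 calendar days to 2024/10/30 gives 2024/12/18, which is the date on which the service credit becomes due. 2024/12/18 is a Wednesday, so no roll-forward applies.

2024/12/18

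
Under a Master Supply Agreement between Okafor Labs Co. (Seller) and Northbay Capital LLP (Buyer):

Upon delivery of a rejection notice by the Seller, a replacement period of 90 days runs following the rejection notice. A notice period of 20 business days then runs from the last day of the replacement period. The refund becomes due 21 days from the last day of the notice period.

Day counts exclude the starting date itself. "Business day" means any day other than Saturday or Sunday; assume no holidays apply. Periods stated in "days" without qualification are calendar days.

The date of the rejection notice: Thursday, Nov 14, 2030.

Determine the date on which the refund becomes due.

The last day of the replacement period: Nov 14, 2030 + 90 days = Feb 12, 2031.
The last day of the notice period: 20 business days after Wednesday, Feb 12, 2031, skipping weekends — Feb 13, Feb 14, Feb 17, Feb 18, …, Mar 10, Mar 11, Mar 12 — lands on Wednesday, Mar 12, 2031.
The date on which the refund becomes due: 21 calendar days after Mar 12, 2031 is Apr 2, 2031.

Apr 2, 2031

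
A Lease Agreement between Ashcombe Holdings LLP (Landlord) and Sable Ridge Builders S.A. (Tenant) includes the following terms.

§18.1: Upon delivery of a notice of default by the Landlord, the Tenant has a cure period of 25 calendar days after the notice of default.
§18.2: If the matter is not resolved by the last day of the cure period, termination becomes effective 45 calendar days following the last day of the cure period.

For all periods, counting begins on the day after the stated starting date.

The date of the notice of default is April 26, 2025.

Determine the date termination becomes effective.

Adding 25 calendar days to April 26, 2025 gives May 21, 2025, which is the last day of the cure period.
The date termination becomes effective: 45 calendar days after May 21, 2025 is July 5, 2025.

July 5, 2025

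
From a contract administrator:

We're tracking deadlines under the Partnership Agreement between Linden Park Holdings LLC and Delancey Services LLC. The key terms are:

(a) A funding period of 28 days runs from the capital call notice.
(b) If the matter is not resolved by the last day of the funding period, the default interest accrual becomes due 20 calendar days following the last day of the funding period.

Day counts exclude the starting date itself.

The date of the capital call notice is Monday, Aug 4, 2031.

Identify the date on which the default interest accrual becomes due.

The last day of the funding period: 28 calendar days after Aug 4, 2031 is Sep 1, 2031.
The date on which the default interest accrual becomes due: Sep 1, 2031 + 20 days = Sep 21, 2031.

Sep 21, 2031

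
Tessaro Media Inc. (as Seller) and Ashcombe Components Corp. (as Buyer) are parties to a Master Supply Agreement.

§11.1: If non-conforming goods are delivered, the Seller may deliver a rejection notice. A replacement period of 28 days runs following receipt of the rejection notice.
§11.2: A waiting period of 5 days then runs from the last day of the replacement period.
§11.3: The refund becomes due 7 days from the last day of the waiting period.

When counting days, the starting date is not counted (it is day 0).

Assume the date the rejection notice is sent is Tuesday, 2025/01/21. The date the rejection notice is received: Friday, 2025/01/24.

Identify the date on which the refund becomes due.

The last day of the replacement period: 28 calendar days after 2025/01/24 is 2025/02/21.
Adding 5 calendar days to 2025/02/21 gives 2025/02/26, which is the last day of the waiting period.
The date on which the refund becomes due: 7 calendar days after 2025/02/26 is 2025/03/05.

2025/03/05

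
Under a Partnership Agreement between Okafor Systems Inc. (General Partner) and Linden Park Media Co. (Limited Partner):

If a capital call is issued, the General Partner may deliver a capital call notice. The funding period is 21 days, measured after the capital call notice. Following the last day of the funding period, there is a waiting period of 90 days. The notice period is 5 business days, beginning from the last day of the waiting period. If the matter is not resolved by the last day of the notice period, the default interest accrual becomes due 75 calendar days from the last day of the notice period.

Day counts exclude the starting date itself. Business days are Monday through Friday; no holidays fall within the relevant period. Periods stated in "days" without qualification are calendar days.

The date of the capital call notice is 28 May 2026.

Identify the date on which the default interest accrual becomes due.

7 December 2026

Adding 21 calendar days to 28 May 2026 gives 18 June 2026, which is the last day of the funding period.
The last day of the waiting period: 18 June 2026 + 90 days = 16 September 2026.
The last day of the notice period: counting 5 business days from Wednesday, 16 September 2026 (Sep 17, Sep 18, Sep 21, Sep 22, Sep 23, skipping weekends) reaches Wednesday, 23 September 2026.
The date on which the default interest accrual becomes due: 23 September 2026 + 75 days = 7 December 2026.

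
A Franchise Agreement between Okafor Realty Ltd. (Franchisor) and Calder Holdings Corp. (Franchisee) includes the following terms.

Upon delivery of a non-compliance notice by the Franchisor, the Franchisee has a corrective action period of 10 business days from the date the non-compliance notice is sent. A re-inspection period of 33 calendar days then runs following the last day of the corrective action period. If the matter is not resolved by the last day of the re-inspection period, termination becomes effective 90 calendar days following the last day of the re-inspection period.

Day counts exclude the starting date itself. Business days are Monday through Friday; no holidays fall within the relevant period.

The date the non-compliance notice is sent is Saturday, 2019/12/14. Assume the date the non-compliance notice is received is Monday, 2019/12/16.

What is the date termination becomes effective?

2020/04/28

The last day of the corrective action period: counting 10 business days from Saturday, 2019/12/14 (Dec 16, Dec 17, Dec 18, Dec 19, Dec 20, Dec 23, Dec 24, Dec 25, Dec 26, Dec 27, skipping weekends) reaches Friday, 2019/12/27.
The last day of the re-inspection period: 2019/12/27 + 33 days = 2020/01/29.
The date termination becomes effective: 2020/01/29 + 90 days = 2020/04/28.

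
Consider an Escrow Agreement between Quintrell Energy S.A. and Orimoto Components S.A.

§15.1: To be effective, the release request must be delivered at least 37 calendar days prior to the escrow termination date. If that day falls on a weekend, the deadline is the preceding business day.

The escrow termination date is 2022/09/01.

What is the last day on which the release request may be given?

2022/09/01 minus 37 days is 2022/07/26. That is a Tuesday, so no adjustment is needed.

2022/07/26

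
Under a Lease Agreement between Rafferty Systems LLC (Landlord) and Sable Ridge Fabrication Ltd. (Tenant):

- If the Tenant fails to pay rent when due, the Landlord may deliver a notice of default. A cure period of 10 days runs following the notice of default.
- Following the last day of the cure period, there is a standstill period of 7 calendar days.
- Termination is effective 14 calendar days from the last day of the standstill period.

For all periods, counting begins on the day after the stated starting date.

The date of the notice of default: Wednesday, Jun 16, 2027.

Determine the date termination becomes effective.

The last day of the cure period: Jun 16, 2027 + 10 days = Jun 26, 2027.
The last day of the standstill period: 7 calendar days after Jun 26, 2027 is Jul 3, 2027.
The date termination becomes effective: Jul 3, 2027 + 14 days = Jul 17, 2027.

Jul 17, 2027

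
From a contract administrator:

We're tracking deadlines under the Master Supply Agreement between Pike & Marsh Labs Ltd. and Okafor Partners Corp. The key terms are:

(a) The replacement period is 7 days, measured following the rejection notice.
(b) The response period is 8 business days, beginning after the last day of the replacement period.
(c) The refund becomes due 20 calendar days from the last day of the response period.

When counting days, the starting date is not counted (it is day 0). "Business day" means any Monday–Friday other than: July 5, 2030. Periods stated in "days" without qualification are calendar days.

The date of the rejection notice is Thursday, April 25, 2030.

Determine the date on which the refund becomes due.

Adding 7 calendar days to April 25, 2030 gives May 2, 2030, which is the last day of the replacement period.
From Thursday, May 2, 2030, 8 business days (May 3, May 6, May 7, May 8, May 9, May 10, May 13, May 14, skipping weekends) brings us to Tuesday, May 14, 2030, which is the last day of the response period.
Adding 20 calendar days to May 14, 2030 gives June 3, 2030, which is the date on which the refund becomes due.

June 3, 2030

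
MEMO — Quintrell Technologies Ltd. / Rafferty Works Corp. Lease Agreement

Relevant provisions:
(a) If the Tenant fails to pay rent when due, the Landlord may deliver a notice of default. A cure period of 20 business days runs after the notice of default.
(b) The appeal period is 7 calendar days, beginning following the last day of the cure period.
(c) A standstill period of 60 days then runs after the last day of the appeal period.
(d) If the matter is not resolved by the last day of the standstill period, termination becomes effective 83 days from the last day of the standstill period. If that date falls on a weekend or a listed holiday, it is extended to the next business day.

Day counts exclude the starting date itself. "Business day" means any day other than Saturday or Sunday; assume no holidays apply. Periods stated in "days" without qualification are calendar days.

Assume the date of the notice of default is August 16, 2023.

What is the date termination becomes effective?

From Wednesday, August 16, 2023, 20 business days (Aug 17, Aug 18, Aug 21, Aug 22, …, Sep 11, Sep 12, Sep 13, skipping weekends) brings us to Wednesday, September 13, 2023, which is the last day of the cure period.
The last day of the appeal period: September 13, 2023 + 7 days = September 20, 2023.
Adding 60 calendar days to September 20, 2023 gives November 19, 2023, which is the last day of the standstill period.
The date termination becomes effective: 83 calendar days after November 19, 2023 is February 10, 2024. That falls on a Saturday, so it rolls to the next business day, Monday, February 12, 2024.

February 12, 2024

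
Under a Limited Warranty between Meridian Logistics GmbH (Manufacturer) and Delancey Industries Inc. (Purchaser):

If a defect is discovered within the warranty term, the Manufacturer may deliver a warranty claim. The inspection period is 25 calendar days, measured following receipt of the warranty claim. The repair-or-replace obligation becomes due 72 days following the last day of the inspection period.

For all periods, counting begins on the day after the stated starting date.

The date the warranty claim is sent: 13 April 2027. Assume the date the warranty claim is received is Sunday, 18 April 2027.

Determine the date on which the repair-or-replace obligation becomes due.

The last day of the inspection period: 25 calendar days after 18 April 2027 is 13 May 2027.
The date on which the repair-or-replace obligation becomes due: 72 calendar days after 13 May 2027 is 24 July 2027.

24 July 2027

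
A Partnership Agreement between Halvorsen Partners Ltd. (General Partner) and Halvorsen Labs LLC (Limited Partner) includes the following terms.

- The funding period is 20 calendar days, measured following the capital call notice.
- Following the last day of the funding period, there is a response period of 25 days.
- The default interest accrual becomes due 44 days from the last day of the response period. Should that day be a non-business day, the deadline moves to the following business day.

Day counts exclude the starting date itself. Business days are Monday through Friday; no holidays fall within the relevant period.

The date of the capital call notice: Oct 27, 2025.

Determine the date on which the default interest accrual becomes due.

The last day of the funding period: 20 calendar days after Oct 27, 2025 is Nov 16, 2025.
The last day of the response period: Nov 16, 2025 + 25 days = Dec 11, 2025.
The date on which the default interest accrual becomes due: Dec 11, 2025 + 44 days = Jan 24, 2026. That falls on a Saturday, so it rolls to the next business day, Monday, Jan 26, 2026.

Jan 26, 2026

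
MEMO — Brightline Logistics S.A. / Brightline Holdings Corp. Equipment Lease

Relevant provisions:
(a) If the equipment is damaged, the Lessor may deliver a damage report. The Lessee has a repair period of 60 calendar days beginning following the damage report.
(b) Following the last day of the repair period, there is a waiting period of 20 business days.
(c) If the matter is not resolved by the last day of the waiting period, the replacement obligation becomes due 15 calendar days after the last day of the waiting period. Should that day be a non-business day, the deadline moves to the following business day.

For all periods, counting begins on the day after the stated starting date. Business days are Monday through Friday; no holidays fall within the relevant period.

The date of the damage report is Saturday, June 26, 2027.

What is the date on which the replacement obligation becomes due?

The last day of the repair period: June 26, 2027 + 60 days = August 25, 2027.
The last day of the waiting period: 20 business days after Wednesday, August 25, 2027, skipping weekends — Aug 26, Aug 27, Aug 30, Aug 31, …, Sep 20, Sep 21, Sep 22 — lands on Wednesday, September 22, 2027.
The date on which the replacement obligation becomes due: 15 calendar days after September 22, 2027 is October 7, 2027. October 7, 2027 is a Thursday, so no roll-forward applies.

October 7, 2027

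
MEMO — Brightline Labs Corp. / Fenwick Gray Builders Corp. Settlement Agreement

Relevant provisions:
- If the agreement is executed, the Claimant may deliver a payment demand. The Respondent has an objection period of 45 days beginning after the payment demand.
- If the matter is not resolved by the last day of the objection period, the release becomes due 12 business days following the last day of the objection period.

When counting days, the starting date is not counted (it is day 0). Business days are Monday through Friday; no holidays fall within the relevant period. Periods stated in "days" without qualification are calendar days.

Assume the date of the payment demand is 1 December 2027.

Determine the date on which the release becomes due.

1 February 2028

The last day of the objection period: 45 calendar days after 1 December 2027 is 15 January 2028.
The date on which the release becomes due: counting 12 business days from Saturday, 15 January 2028 (Jan 17, Jan 18, Jan 19, Jan 20, …, Jan 28, Jan 31, Feb 1, skipping weekends) reaches Tuesday, 1 February 2028.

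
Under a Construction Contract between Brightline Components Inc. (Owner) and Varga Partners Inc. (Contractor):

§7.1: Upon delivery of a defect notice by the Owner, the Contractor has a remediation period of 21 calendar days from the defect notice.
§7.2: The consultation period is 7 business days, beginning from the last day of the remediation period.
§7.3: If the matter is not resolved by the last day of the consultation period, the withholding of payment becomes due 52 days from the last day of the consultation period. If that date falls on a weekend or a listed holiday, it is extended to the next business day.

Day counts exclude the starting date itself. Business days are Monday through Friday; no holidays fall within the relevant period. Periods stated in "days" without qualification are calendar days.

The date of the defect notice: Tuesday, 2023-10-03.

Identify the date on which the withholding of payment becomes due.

2023-12-25

Adding 21 calendar days to 2023-10-03 gives 2023-10-24, which is the last day of the remediation period.
The last day of the consultation period: 7 business days after Tuesday, 2023-10-24, skipping weekends — Oct 25, Oct 26, Oct 27, Oct 30, Oct 31, Nov 1, Nov 2 — lands on Thursday, 2023-11-02.
The date on which the withholding of payment becomes due: 2023-11-02 + 52 days = 2023-12-24. That falls on a Sunday, so it rolls to the next business day, Monday, 2023-12-25.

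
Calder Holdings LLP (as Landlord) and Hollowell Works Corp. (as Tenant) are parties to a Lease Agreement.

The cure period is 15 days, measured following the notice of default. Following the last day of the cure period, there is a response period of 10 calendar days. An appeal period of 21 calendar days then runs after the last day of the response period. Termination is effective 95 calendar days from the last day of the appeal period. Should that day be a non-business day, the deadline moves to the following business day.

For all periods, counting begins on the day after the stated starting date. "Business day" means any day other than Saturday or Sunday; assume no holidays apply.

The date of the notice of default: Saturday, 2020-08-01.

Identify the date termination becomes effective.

The last day of the cure period: 15 calendar days after 2020-08-01 is 2020-08-16.
Adding 10 calendar days to 2020-08-16 gives 2020-08-26, which is the last day of the response period.
The last day of the appeal period: 2020-08-26 + 21 days = 2020-09-16.
The date termination becomes effective: 2020-09-16 + 95 days = 2020-12-20. That falls on a Sunday, so it rolls to the next business day, Monday, 2020-12-21.

2020-12-21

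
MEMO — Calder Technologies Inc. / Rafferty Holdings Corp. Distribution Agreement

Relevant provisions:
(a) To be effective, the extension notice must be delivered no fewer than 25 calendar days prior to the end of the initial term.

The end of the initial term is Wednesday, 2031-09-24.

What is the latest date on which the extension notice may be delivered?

Counting back 25 calendar days from 2031-09-24 gives 2031-08-30.

2031-08-30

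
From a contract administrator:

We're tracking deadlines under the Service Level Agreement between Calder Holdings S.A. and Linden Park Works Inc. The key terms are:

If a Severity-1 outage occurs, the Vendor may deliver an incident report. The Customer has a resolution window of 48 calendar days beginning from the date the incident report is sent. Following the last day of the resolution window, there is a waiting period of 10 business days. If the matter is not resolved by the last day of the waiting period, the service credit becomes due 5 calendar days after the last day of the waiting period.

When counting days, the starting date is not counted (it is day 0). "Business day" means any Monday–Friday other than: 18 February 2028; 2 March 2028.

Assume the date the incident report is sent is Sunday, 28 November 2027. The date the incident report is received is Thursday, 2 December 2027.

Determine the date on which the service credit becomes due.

2 February 2028

The last day of the resolution window: 28 November 2027 + 48 days = 15 January 2028.
The last day of the waiting period: counting 10 business days from Saturday, 15 January 2028 (Jan 17, Jan 18, Jan 19, Jan 20, Jan 21, Jan 24, Jan 25, Jan 26, Jan 27, Jan 28, skipping weekends) reaches Friday, 28 January 2028.
The date on which the service credit becomes due: 5 calendar days after 28 January 2028 is 2 February 2028.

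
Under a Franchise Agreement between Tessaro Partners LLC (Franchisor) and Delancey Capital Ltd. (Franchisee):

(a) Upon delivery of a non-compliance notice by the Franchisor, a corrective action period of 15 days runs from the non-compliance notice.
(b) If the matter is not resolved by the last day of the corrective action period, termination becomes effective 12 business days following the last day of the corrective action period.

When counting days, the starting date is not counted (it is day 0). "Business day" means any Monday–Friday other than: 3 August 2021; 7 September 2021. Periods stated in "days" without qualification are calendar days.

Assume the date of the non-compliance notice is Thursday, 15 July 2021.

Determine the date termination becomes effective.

The last day of the corrective action period: 15 calendar days after 15 July 2021 is 30 July 2021.
The date termination becomes effective: counting 12 business days from Friday, 30 July 2021 (Aug 2, Aug 4, Aug 5, Aug 6, …, Aug 16, Aug 17, Aug 18, skipping weekends and the listed holiday on Aug 3) reaches Wednesday, 18 August 2021.

18 August 2021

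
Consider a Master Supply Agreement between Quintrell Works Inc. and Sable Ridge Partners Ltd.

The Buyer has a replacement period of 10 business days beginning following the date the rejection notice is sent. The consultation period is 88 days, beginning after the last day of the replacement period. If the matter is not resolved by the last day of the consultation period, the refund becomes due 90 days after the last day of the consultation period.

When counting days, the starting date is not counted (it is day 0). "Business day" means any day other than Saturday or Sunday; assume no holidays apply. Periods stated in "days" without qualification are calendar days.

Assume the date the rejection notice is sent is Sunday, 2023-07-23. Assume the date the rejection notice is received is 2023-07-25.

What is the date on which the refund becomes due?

The last day of the replacement period: 10 business days after Sunday, 2023-07-23, skipping weekends — Jul 24, Jul 25, Jul 26, Jul 27, Jul 28, Jul 31, Aug 1, Aug 2, Aug 3, Aug 4 — lands on Friday, 2023-08-04.
The last day of the consultation period: 88 calendar days after 2023-08-04 is 2023-10-31.
Adding 90 calendar days to 2023-10-31 gives 2024-01-29, which is the date on which the refund becomes due.

2024-01-29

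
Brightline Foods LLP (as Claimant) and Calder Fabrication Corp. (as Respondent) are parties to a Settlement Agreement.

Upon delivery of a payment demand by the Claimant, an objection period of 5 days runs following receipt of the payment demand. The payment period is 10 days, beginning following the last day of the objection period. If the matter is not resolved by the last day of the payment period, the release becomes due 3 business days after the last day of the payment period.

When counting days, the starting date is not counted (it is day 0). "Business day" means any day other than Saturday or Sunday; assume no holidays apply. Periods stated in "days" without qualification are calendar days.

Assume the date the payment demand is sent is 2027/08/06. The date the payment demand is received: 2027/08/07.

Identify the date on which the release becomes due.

Adding 5 calendar days to 2027/08/07 gives 2027/08/12, which is the last day of the objection period.
Adding 10 calendar days to 2027/08/12 gives 2027/08/22, which is the last day of the payment period.
The date on which the release becomes due: 3 business days after Sunday, 2027/08/22, skipping weekends — Aug 23, Aug 24, Aug 25 — lands on Wednesday, 2027/08/25.

2027/08/25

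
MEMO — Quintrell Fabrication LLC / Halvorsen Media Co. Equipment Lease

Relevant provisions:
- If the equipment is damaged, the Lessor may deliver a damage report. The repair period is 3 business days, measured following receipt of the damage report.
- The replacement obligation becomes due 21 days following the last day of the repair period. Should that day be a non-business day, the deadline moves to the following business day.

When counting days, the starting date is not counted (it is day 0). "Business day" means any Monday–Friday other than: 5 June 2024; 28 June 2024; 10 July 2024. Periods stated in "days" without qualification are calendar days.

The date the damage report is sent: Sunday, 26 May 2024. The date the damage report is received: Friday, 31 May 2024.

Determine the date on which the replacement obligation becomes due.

The last day of the repair period: 3 business days after Friday, 31 May 2024, skipping weekends and the listed holiday on Jun 5 — Jun 3, Jun 4, Jun 6 — lands on Thursday, 6 June 2024.
Adding 21 calendar days to 6 June 2024 gives 27 June 2024, which is the date on which the replacement obligation becomes due. 27 June 2024 is a Thursday and is not a listed holiday, so no roll-forward applies.

27 June 2024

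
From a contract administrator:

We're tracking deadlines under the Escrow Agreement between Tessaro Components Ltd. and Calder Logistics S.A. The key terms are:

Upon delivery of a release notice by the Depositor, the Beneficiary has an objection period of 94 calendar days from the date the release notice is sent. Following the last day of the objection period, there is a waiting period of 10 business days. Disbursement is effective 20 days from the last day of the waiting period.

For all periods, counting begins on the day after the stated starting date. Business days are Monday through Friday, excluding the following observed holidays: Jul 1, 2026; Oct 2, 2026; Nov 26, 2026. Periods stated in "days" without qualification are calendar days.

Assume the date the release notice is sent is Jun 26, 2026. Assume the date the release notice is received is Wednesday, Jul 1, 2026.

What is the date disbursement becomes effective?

Nov 2, 2026

The last day of the objection period: 94 calendar days after Jun 26, 2026 is Sep 28, 2026.
The last day of the waiting period: counting 10 business days from Monday, Sep 28, 2026 (Sep 29, Sep 30, Oct 1, Oct 5, Oct 6, Oct 7, Oct 8, Oct 9, Oct 12, Oct 13, skipping weekends and the listed holiday on Oct 2) reaches Tuesday, Oct 13, 2026.
Adding 20 calendar days to Oct 13, 2026 gives Nov 2, 2026, which is the date disbursement becomes effective.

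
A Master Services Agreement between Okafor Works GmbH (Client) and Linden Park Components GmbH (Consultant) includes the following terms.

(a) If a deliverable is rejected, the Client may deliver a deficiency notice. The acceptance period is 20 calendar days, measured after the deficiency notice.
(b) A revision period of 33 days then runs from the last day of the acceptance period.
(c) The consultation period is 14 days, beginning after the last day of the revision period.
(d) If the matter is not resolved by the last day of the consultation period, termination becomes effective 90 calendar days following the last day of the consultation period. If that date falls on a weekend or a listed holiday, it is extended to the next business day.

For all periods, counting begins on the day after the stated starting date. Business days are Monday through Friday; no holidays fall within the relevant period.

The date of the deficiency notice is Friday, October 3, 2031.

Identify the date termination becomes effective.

Adding 20 calendar days to October 3, 2031 gives October 23, 2031, which is the last day of the acceptance period.
The last day of the revision period: 33 calendar days after October 23, 2031 is November 25, 2031.
The last day of the consultation period: 14 calendar days after November 25, 2031 is December 9, 2031.
Adding 90 calendar days to December 9, 2031 gives March 8, 2032, which is the date termination becomes effective. March 8, 2032 is a Monday, so no roll-forward applies.

March 8, 2032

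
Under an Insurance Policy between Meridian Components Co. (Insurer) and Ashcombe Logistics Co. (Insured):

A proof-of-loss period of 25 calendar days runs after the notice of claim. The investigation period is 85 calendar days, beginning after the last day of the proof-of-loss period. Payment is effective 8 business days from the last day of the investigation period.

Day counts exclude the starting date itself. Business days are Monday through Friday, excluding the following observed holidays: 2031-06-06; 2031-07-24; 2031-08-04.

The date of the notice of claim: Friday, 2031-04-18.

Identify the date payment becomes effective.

2031-08-18

The last day of the proof-of-loss period: 25 calendar days after 2031-04-18 is 2031-05-13.
The last day of the investigation period: 2031-05-13 + 85 days = 2031-08-06.
The date payment becomes effective: counting 8 business days from Wednesday, 2031-08-06 (Aug 7, Aug 8, Aug 11, Aug 12, Aug 13, Aug 14, Aug 15, Aug 18, skipping weekends) reaches Monday, 2031-08-18.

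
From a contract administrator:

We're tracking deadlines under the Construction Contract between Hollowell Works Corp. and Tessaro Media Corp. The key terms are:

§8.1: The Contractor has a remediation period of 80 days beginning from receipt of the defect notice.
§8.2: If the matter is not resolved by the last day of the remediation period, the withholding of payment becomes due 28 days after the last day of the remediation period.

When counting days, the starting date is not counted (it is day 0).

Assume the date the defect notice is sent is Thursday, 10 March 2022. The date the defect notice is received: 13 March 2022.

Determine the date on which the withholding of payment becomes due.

The last day of the remediation period: 80 calendar days after 13 March 2022 is 1 June 2022.
The date on which the withholding of payment becomes due: 28 calendar days after 1 June 2022 is 29 June 2022.

29 June 2022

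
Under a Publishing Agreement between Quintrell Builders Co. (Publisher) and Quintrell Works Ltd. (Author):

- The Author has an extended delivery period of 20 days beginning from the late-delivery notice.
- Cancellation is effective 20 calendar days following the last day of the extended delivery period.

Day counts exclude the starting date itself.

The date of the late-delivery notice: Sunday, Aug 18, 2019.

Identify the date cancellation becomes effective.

The last day of the extended delivery period: 20 calendar days after Aug 18, 2019 is Sep 7, 2019.
The date cancellation becomes effective: 20 calendar days after Sep 7, 2019 is Sep 27, 2019.

Sep 27, 2019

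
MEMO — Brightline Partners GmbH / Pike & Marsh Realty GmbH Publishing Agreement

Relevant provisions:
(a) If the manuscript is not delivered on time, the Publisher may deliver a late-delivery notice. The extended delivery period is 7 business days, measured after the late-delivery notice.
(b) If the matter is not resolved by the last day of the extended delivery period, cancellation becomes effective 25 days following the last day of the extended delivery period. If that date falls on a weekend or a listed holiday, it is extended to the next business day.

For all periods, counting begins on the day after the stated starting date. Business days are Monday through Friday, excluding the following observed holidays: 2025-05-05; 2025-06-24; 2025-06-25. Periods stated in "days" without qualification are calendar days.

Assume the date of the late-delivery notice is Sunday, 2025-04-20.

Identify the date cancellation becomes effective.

2025-05-26

The last day of the extended delivery period: 7 business days after Sunday, 2025-04-20, skipping weekends — Apr 21, Apr 22, Apr 23, Apr 24, Apr 25, Apr 28, Apr 29 — lands on Tuesday, 2025-04-29.
The date cancellation becomes effective: 25 calendar days after 2025-04-29 is 2025-05-24. That falls on a Saturday, so it rolls to the next business day, Monday, 2025-05-26.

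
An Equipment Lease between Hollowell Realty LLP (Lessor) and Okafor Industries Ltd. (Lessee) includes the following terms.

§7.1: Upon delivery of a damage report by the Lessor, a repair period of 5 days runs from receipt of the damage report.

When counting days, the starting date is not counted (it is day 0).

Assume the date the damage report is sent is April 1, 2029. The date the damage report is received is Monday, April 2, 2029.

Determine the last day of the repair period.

April 7, 2029

The last day of the repair period: 5 calendar days after April 2, 2029 is April 7, 2029.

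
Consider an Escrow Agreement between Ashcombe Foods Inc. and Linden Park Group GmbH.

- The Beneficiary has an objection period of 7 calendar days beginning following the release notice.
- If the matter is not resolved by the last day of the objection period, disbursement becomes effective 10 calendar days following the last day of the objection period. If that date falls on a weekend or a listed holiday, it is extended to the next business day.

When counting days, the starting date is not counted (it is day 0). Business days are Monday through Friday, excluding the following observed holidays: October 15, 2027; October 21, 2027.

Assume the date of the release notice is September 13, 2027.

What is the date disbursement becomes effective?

September 30, 2027

The last day of the objection period: 7 calendar days after September 13, 2027 is September 20, 2027.
Adding 10 calendar days to September 20, 2027 gives September 30, 2027, which is the date disbursement becomes effective. September 30, 2027 is a Thursday and is not a listed holiday, so no roll-forward applies.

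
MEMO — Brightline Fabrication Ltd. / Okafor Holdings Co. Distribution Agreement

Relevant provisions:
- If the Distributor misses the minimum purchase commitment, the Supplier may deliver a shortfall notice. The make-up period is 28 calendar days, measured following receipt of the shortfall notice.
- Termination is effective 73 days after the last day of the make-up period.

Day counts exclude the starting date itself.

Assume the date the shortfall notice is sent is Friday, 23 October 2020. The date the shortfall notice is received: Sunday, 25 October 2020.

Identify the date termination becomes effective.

3 February 2021

The last day of the make-up period: 28 calendar days after 25 October 2020 is 22 November 2020.
Adding 73 calendar days to 22 November 2020 gives 3 February 2021, which is the date termination becomes effective.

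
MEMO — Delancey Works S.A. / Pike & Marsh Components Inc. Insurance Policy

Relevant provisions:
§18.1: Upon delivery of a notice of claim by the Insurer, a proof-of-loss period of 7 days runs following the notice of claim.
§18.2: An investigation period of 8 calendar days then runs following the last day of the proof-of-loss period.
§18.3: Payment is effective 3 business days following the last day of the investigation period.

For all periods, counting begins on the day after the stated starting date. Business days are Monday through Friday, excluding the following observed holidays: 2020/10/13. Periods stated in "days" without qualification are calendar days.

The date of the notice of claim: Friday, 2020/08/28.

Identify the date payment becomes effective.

Adding 7 calendar days to 2020/08/28 gives 2020/09/04, which is the last day of the proof-of-loss period.
Adding 8 calendar days to 2020/09/04 gives 2020/09/12, which is the last day of the investigation period.
From Saturday, 2020/09/12, 3 business days (Sep 14, Sep 15, Sep 16, skipping weekends) brings us to Wednesday, 2020/09/16, which is the date payment becomes effective.

2020/09/16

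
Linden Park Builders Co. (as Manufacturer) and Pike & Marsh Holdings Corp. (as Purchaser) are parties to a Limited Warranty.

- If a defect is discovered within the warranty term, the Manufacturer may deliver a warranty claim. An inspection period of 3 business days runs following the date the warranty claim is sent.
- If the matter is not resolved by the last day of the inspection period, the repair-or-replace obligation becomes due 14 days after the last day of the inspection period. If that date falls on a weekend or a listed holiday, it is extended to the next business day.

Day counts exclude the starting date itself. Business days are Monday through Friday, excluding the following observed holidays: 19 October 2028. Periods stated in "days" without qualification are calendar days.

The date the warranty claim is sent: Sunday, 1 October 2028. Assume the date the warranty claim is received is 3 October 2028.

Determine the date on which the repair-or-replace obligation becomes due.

The last day of the inspection period: counting 3 business days from Sunday, 1 October 2028 (Oct 2, Oct 3, Oct 4, skipping weekends) reaches Wednesday, 4 October 2028.
Adding 14 calendar days to 4 October 2028 gives 18 October 2028, which is the date on which the repair-or-replace obligation becomes due. 18 October 2028 is a Wednesday and is not a listed holiday, so no roll-forward applies.

18 October 2028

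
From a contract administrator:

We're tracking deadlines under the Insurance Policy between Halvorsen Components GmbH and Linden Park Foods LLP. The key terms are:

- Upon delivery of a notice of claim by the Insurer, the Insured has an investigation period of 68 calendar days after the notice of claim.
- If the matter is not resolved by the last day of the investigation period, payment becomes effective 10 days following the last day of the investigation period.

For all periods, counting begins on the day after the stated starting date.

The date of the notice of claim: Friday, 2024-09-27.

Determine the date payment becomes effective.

2024-12-14

Adding 68 calendar days to 2024-09-27 gives 2024-12-04, which is the last day of the investigation period.
The date payment becomes effective: 10 calendar days after 2024-12-04 is 2024-12-14.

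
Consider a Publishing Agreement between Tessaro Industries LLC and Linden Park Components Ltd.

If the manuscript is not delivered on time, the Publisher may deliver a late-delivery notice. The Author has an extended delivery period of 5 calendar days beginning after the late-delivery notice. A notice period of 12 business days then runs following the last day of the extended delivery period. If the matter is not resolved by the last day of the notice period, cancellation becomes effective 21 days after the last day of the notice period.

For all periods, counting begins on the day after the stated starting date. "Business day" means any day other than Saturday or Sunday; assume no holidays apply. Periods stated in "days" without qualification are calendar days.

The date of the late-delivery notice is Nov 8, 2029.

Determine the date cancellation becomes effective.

Dec 20, 2029

Adding 5 calendar days to Nov 8, 2029 gives Nov 13, 2029, which is the last day of the extended delivery period.
From Tuesday, Nov 13, 2029, 12 business days (Nov 14, Nov 15, Nov 16, Nov 19, …, Nov 27, Nov 28, Nov 29, skipping weekends) brings us to Thursday, Nov 29, 2029, which is the last day of the notice period.
Adding 21 calendar days to Nov 29, 2029 gives Dec 20, 2029, which is the date cancellation becomes effective.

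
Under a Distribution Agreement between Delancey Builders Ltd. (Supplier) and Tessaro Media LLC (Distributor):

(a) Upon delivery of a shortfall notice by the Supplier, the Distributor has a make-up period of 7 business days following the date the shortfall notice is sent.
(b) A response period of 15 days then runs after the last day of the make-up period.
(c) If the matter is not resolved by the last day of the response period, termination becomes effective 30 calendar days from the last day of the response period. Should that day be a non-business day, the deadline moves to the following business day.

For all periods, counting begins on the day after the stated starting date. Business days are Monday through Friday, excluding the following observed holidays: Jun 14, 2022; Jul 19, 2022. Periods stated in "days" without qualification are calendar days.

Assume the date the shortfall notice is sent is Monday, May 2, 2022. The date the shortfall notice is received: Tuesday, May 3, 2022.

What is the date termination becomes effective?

Jun 27, 2022

From Monday, May 2, 2022, 7 business days (May 3, May 4, May 5, May 6, May 9, May 10, May 11, skipping weekends) brings us to Wednesday, May 11, 2022, which is the last day of the make-up period.
The last day of the response period: May 11, 2022 + 15 days = May 26, 2022.
Adding 30 calendar days to May 26, 2022 gives Jun 25, 2022, which is the date termination becomes effective. That falls on a Saturday, so it rolls to the next business day, Monday, Jun 27, 2022.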